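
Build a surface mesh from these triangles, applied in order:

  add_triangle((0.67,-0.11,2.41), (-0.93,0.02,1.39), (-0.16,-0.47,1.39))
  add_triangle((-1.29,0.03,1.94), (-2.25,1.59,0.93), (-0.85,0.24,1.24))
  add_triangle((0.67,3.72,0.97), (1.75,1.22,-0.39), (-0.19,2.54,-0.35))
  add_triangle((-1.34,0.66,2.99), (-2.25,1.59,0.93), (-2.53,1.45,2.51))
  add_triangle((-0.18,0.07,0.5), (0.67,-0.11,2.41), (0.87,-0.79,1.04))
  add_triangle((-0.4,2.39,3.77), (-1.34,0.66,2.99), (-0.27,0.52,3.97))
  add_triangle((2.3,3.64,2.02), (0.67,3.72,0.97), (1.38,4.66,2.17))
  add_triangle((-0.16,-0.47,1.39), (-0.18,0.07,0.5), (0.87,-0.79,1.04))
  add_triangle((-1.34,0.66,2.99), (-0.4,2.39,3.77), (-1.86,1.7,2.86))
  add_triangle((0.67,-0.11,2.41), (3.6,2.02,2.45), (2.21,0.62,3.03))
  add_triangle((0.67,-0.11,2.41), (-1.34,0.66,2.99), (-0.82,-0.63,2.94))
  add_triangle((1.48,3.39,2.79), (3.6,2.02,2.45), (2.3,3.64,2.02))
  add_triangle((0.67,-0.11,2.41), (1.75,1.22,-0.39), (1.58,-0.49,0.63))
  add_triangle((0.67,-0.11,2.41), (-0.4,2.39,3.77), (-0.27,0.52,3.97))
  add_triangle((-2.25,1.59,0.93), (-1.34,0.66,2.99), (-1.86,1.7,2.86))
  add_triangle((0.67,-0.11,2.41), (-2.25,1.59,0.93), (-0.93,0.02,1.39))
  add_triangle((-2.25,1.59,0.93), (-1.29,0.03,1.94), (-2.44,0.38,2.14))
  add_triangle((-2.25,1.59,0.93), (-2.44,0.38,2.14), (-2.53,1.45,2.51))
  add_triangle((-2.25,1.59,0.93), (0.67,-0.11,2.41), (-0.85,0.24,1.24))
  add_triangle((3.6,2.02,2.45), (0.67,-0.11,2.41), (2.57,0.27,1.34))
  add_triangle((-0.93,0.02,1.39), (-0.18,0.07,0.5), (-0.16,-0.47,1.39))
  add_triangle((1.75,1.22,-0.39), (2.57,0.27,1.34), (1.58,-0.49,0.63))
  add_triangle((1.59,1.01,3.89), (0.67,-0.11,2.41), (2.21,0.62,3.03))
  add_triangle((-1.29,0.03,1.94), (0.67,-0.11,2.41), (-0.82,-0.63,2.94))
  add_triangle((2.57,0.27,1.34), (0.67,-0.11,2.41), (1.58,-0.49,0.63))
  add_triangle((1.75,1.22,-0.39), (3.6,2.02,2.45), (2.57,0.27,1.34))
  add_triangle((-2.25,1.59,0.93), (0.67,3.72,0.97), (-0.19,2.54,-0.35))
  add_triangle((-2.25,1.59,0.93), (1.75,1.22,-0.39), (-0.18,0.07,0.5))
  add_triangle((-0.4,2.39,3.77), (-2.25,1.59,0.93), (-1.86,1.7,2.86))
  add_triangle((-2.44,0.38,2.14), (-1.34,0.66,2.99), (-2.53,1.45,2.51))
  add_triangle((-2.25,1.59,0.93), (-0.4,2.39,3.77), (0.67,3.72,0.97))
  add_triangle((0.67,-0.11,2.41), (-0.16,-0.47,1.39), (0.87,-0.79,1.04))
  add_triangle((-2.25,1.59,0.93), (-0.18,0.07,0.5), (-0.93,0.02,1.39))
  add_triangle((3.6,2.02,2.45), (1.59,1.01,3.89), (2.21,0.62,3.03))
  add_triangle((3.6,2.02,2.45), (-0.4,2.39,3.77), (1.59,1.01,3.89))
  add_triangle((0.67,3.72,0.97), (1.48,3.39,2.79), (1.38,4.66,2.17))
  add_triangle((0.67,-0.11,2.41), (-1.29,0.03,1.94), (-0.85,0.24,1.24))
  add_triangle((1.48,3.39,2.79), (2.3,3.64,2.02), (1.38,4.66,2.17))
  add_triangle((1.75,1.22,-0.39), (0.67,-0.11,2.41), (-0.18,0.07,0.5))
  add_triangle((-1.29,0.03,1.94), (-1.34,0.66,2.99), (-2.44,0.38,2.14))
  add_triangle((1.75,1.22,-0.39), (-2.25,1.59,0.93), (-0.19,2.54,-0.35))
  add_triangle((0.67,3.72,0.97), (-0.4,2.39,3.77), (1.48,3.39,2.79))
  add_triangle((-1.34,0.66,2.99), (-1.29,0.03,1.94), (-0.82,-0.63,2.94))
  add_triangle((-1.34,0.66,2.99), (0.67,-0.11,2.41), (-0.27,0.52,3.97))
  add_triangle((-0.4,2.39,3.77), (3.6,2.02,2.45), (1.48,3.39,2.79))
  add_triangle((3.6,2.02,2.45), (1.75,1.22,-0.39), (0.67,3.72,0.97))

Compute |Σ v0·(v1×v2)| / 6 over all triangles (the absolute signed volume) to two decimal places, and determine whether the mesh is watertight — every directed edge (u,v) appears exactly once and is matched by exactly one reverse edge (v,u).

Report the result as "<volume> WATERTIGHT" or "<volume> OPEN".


35.51 OPEN

Per-triangle v0·(v1×v2)/6:
  t1: +0.2333
  t2: -0.1035
  t3: +1.2447
  t4: +0.1511
  t5: -0.0735
  t6: +1.4006
  t7: +0.6146
  t8: -0.0424
  t9: +1.1357
  t10: -0.2820
  t11: +0.9562
  t12: +1.8148
  t13: -1.0227
  t14: +1.0058
  t15: +0.5773
  t16: +0.7791
  t17: -0.3351
  t18: +0.5948
  t19: -0.4845
  t20: +1.4934
  t21: -0.0287
  t22: +0.4520
  t23: +0.4975
  t24: -0.4423
  t25: +0.5940
  t26: +1.1702
  t27: +1.7988
  t28: -0.3992
  t29: +1.1313
  t30: +0.7259
  t31: +4.6831
  t32: +0.2578
  t33: -0.0801
  t34: +1.1525
  t35: +4.1189
  t36: +0.1242
  t37: -0.1610
  t38: +1.0296
  t39: -0.2233
  t40: +0.2745
  t41: -0.6955
  t42: +2.6777
  t43: +0.3668
  t44: +0.1721
  t45: +3.4112
  t46: +3.2455
Σ = +35.5110 → |volume| = 35.51

Directed edges: 138 total; 6 unmatched, e.g. (2.3,3.64,2.02)→(0.67,3.72,0.97) → open.


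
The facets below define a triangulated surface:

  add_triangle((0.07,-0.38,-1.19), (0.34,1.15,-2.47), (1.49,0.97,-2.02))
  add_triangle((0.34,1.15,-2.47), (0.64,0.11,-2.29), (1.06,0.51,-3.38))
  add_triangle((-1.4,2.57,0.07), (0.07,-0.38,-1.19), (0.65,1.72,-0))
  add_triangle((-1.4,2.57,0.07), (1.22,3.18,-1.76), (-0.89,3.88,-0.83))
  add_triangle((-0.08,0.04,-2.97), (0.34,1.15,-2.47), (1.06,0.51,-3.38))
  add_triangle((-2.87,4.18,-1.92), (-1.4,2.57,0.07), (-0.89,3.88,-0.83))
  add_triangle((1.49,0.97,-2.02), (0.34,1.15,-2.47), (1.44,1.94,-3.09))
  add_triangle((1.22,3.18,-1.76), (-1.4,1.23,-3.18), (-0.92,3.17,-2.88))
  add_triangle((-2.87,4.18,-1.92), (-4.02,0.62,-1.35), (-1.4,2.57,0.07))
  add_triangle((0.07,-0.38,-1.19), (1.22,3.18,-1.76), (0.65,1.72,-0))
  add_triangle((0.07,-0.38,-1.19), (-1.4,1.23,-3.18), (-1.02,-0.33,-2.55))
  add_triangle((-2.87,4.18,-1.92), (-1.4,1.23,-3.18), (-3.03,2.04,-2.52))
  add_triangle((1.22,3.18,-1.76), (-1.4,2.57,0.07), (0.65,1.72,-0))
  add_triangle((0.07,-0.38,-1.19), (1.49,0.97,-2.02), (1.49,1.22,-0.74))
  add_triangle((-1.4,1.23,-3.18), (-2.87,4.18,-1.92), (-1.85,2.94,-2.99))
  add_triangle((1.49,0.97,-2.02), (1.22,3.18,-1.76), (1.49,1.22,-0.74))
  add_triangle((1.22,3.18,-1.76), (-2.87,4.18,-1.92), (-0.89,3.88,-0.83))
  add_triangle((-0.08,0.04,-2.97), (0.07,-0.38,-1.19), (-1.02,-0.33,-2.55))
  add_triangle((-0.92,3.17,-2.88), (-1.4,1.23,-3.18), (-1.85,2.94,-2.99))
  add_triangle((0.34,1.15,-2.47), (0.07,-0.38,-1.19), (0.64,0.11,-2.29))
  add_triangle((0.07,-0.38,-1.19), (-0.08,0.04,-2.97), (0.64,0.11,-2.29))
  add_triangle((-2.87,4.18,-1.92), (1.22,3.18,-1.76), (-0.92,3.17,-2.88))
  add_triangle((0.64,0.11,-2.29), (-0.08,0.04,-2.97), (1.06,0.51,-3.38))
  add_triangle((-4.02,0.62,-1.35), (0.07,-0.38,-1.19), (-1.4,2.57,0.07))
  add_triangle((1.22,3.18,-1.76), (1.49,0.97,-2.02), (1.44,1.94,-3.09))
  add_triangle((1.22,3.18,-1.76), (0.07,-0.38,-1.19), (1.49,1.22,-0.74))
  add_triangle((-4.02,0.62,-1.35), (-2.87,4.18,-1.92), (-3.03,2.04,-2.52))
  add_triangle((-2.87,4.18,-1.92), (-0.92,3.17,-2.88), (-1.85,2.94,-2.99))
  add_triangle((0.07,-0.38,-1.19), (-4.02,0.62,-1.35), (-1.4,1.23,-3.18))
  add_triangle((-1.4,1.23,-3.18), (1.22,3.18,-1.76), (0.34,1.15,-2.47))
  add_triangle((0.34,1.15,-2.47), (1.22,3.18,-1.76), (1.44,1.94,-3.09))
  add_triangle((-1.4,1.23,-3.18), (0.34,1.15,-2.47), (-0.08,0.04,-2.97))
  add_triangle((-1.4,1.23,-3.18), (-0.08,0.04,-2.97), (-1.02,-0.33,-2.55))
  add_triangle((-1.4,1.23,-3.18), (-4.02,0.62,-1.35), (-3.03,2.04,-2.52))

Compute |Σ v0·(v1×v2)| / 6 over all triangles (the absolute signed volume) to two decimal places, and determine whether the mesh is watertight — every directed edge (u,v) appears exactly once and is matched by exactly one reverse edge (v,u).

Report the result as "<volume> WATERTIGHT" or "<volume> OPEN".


28.15 WATERTIGHT

Per-triangle v0·(v1×v2)/6:
  t1: +0.4649
  t2: -0.0919
  t3: -0.8046
  t4: +0.2154
  t5: +0.5428
  t6: +1.3036
  t7: +0.2378
  t8: +1.7129
  t9: +2.8607
  t10: +0.1015
  t11: -0.3686
  t12: +2.3557
  t13: +1.1960
  t14: +0.0673
  t15: +0.9417
  t16: +0.7649
  t17: +2.6276
  t18: +0.2049
  t19: +0.9104
  t20: -0.1618
  t21: +0.1416
  t22: +3.1141
  t23: +0.1162
  t24: -1.7804
  t25: +0.6477
  t26: -0.7510
  t27: +2.7547
  t28: +1.2680
  t29: +1.4948
  t30: +1.6850
  t31: +0.7842
  t32: +0.9654
  t33: +0.7961
  t34: +1.8345
Σ = +28.1522 → |volume| = 28.15

Directed edges: 102 total, each appears once with its reverse present → watertight.


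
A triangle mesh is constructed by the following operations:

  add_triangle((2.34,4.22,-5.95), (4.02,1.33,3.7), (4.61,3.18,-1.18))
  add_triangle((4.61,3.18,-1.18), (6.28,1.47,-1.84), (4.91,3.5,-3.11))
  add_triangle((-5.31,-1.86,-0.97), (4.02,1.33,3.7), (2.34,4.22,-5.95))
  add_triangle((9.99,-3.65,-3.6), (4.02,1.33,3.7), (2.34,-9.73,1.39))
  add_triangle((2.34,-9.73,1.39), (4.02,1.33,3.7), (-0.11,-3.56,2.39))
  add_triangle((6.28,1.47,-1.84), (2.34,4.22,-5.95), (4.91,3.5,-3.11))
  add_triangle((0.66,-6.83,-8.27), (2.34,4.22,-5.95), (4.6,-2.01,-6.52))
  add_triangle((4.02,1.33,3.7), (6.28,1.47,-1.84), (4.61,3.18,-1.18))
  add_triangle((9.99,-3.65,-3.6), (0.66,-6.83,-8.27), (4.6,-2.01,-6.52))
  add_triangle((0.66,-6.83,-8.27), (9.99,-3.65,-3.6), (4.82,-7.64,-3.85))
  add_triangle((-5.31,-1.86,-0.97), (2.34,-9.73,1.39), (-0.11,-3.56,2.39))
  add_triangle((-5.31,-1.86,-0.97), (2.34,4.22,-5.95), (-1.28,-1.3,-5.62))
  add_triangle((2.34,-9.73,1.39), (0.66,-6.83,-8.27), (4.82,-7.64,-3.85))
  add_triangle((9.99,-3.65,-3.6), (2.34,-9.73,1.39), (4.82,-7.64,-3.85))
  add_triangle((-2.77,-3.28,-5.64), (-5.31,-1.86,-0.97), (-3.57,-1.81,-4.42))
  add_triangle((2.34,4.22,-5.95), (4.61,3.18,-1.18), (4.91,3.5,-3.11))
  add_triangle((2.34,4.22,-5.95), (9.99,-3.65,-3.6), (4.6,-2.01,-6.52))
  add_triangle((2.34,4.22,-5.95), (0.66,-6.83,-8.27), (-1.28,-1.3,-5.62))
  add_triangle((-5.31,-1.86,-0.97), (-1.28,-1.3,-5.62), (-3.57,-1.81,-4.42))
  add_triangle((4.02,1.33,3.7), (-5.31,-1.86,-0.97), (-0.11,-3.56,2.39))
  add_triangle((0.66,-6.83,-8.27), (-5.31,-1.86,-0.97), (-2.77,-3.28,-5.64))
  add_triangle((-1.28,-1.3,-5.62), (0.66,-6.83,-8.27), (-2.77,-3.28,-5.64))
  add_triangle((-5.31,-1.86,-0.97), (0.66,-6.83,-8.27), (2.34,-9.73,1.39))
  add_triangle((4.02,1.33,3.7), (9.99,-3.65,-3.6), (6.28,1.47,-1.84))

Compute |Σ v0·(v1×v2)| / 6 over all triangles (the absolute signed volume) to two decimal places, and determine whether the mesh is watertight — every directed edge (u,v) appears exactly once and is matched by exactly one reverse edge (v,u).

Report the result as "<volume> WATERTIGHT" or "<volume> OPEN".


665.06 OPEN

Per-triangle v0·(v1×v2)/6:
  t1: +3.5354
  t2: +4.0953
  t3: +8.4835
  t4: +86.4881
  t5: +19.3359
  t6: +6.5282
  t7: +42.6858
  t8: +10.6566
  t9: +48.9379
  t10: +55.4410
  t11: +19.5020
  t12: +21.0153
  t13: +52.5937
  t14: +53.0846
  t15: +5.1598
  t16: +3.2456
  t17: +43.8859
  t18: +30.3515
  t19: -0.1729
  t20: +9.0758
  t21: +14.9319
  t22: +11.5476
  t23: +84.3532
  t24: +30.2997
Σ = +665.0615 → |volume| = 665.06

Directed edges: 72 total; 6 unmatched, e.g. (6.28,1.47,-1.84)→(2.34,4.22,-5.95) → open.


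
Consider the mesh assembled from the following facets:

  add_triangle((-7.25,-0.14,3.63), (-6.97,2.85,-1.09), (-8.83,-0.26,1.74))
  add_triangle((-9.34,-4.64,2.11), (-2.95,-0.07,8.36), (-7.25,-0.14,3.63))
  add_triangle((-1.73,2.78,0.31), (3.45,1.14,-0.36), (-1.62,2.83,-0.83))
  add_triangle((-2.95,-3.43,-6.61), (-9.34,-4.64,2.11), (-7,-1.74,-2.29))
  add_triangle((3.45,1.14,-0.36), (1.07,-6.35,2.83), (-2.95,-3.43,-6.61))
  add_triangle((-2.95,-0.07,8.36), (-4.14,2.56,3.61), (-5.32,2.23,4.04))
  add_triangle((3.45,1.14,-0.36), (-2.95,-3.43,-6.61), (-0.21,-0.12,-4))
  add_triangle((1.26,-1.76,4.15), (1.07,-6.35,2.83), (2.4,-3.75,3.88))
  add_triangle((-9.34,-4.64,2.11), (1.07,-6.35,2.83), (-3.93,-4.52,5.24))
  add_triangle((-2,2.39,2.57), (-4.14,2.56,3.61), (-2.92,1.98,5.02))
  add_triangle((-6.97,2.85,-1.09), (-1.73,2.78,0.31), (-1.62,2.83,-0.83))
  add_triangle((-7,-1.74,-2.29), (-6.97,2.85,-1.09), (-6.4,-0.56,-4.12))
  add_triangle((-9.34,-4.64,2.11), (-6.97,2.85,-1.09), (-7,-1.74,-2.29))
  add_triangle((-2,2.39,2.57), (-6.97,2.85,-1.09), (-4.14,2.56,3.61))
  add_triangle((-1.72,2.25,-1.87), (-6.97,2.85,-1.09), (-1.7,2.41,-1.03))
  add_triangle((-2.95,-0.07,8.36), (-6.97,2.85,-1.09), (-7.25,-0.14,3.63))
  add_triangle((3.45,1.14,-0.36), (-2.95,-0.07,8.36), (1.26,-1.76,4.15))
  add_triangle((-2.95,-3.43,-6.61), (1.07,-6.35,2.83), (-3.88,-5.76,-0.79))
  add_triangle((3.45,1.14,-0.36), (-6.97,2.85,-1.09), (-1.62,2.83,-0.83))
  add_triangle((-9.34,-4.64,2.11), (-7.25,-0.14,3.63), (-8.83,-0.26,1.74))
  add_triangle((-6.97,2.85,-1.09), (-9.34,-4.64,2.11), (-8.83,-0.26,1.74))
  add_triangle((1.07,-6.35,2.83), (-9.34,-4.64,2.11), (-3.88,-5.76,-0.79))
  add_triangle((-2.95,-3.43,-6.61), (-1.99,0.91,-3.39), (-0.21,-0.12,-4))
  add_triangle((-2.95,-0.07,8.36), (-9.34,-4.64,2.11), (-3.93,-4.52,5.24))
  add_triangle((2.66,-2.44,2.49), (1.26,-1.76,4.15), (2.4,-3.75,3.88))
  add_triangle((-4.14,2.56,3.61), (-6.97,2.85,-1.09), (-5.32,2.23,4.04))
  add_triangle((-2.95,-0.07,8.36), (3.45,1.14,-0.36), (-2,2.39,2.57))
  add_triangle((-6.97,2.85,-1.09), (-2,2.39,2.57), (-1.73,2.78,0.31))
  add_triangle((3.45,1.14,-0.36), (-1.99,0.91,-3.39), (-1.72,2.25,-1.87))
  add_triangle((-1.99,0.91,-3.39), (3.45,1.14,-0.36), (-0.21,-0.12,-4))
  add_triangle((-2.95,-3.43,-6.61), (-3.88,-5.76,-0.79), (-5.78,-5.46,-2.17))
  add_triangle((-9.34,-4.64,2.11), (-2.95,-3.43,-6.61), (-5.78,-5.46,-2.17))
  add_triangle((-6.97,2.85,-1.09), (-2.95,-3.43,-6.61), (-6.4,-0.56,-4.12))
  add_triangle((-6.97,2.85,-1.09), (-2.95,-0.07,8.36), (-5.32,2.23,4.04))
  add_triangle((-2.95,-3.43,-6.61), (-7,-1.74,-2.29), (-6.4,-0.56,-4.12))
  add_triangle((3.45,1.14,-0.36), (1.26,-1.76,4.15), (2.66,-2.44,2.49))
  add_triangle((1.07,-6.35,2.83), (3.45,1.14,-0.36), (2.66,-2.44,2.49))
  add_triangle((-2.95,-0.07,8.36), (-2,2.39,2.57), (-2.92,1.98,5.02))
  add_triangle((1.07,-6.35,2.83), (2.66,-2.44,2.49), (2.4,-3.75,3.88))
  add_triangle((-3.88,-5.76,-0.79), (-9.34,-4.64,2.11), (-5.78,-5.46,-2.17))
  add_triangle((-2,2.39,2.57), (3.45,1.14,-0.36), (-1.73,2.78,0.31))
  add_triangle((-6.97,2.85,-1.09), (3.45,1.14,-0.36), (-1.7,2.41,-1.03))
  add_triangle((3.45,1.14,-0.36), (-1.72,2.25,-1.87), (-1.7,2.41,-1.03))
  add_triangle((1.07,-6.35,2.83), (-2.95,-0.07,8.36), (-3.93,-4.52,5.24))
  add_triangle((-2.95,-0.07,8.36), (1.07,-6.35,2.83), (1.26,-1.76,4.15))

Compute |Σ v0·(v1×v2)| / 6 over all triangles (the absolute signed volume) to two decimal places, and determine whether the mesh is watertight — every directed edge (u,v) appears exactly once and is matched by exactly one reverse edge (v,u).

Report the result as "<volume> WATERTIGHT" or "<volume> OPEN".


566.48 OPEN

Per-triangle v0·(v1×v2)/6:
  t1: +10.1643
  t2: +37.1309
  t3: +2.1759
  t4: +31.5196
  t5: +30.8180
  t6: +5.0145
  t7: +5.4766
  t8: +4.0458
  t9: +34.3443
  t10: +1.8692
  t11: +2.8502
  t12: +12.2645
  t13: +30.8355
  t14: +4.8717
  t15: +1.8164
  t16: +24.7505
  t17: +12.3039
  t18: +29.2455
  t19: +0.5564
  t20: +14.1702
  t21: +14.6131
  t22: +36.1779
  t23: +5.6596
  t24: +40.2052
  t25: +1.6017
  t26: +4.6374
  t27: +12.8971
  t28: +5.8805
  t29: +3.9829
  t30: +3.7298
  t31: +11.5172
  t32: +18.6916
  t33: +5.8929
  t34: +7.7833
  t35: +13.1640
  t36: +4.7074
  t37: +5.0539
  t38: +0.7796
  t39: +2.6323
  t40: +14.0206
  t41: +4.3236
  t42: +0.4722
  t43: +1.5454
  t44: +31.2444
  t45: +19.0421
Σ = +566.4797 → |volume| = 566.48

Directed edges: 135 total; 7 unmatched, e.g. (-2.95,-0.07,8.36)→(-4.14,2.56,3.61) → open.


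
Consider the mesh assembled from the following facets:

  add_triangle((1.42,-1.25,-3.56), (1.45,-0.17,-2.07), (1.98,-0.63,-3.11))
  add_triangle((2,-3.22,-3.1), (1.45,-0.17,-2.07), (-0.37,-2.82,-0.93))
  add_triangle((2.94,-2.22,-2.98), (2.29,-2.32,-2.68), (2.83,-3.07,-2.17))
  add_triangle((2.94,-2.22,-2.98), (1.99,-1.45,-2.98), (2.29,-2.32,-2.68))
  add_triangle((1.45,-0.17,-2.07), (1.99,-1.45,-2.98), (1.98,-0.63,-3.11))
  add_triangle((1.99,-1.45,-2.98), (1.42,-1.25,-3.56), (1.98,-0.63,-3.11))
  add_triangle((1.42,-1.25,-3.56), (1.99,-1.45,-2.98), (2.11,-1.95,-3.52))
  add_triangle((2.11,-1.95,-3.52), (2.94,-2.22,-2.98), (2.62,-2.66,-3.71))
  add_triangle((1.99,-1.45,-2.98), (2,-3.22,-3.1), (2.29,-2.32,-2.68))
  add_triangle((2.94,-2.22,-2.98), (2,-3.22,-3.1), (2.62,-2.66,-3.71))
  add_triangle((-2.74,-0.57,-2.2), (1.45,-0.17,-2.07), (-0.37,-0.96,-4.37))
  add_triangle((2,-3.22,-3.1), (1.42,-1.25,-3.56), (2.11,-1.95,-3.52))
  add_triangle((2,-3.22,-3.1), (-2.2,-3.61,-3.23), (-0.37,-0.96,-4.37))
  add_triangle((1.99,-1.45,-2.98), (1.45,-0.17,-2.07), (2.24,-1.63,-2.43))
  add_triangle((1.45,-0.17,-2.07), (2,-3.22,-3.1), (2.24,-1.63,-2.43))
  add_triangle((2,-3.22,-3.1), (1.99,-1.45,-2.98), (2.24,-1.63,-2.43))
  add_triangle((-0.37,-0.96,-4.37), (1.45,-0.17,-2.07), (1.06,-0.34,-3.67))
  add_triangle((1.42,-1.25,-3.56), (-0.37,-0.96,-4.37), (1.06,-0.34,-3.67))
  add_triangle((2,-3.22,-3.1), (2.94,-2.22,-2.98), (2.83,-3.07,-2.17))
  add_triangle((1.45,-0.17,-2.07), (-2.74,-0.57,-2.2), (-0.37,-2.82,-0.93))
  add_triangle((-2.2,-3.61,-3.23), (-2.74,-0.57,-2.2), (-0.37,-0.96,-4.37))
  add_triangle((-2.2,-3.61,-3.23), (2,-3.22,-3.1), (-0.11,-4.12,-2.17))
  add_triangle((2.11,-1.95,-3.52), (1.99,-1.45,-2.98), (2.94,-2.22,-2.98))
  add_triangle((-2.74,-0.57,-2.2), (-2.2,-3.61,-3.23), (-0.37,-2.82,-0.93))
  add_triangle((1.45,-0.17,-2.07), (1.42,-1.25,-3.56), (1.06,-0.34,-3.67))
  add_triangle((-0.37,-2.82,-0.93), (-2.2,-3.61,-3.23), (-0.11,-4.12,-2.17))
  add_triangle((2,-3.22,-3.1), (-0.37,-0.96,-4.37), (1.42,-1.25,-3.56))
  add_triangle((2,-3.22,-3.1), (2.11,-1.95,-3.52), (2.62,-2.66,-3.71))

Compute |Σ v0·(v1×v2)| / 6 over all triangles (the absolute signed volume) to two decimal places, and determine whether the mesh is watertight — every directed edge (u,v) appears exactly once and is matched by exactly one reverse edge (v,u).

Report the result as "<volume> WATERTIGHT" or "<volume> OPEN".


21.57 OPEN

Per-triangle v0·(v1×v2)/6:
  t1: +0.0732
  t2: -0.8827
  t3: -0.3663
  t4: -0.2880
  t5: +0.0699
  t6: +0.3968
  t7: +0.1704
  t8: +0.2771
  t9: -0.4607
  t10: +0.5250
  t11: +0.4270
  t12: +0.5694
  t13: +8.3420
  t14: +0.2717
  t15: -0.6349
  t16: +0.5403
  t17: -0.2676
  t18: +1.0517
  t19: +1.0757
  t20: -3.9150
  t21: +5.2731
  t22: +3.9312
  t23: +0.2040
  t24: +0.9222
  t25: +0.4848
  t26: +1.0710
  t27: +2.4122
  t28: +0.2989
Σ = +21.5723 → |volume| = 21.57

Directed edges: 84 total; 6 unmatched, e.g. (-0.37,-2.82,-0.93)→(2,-3.22,-3.1) → open.


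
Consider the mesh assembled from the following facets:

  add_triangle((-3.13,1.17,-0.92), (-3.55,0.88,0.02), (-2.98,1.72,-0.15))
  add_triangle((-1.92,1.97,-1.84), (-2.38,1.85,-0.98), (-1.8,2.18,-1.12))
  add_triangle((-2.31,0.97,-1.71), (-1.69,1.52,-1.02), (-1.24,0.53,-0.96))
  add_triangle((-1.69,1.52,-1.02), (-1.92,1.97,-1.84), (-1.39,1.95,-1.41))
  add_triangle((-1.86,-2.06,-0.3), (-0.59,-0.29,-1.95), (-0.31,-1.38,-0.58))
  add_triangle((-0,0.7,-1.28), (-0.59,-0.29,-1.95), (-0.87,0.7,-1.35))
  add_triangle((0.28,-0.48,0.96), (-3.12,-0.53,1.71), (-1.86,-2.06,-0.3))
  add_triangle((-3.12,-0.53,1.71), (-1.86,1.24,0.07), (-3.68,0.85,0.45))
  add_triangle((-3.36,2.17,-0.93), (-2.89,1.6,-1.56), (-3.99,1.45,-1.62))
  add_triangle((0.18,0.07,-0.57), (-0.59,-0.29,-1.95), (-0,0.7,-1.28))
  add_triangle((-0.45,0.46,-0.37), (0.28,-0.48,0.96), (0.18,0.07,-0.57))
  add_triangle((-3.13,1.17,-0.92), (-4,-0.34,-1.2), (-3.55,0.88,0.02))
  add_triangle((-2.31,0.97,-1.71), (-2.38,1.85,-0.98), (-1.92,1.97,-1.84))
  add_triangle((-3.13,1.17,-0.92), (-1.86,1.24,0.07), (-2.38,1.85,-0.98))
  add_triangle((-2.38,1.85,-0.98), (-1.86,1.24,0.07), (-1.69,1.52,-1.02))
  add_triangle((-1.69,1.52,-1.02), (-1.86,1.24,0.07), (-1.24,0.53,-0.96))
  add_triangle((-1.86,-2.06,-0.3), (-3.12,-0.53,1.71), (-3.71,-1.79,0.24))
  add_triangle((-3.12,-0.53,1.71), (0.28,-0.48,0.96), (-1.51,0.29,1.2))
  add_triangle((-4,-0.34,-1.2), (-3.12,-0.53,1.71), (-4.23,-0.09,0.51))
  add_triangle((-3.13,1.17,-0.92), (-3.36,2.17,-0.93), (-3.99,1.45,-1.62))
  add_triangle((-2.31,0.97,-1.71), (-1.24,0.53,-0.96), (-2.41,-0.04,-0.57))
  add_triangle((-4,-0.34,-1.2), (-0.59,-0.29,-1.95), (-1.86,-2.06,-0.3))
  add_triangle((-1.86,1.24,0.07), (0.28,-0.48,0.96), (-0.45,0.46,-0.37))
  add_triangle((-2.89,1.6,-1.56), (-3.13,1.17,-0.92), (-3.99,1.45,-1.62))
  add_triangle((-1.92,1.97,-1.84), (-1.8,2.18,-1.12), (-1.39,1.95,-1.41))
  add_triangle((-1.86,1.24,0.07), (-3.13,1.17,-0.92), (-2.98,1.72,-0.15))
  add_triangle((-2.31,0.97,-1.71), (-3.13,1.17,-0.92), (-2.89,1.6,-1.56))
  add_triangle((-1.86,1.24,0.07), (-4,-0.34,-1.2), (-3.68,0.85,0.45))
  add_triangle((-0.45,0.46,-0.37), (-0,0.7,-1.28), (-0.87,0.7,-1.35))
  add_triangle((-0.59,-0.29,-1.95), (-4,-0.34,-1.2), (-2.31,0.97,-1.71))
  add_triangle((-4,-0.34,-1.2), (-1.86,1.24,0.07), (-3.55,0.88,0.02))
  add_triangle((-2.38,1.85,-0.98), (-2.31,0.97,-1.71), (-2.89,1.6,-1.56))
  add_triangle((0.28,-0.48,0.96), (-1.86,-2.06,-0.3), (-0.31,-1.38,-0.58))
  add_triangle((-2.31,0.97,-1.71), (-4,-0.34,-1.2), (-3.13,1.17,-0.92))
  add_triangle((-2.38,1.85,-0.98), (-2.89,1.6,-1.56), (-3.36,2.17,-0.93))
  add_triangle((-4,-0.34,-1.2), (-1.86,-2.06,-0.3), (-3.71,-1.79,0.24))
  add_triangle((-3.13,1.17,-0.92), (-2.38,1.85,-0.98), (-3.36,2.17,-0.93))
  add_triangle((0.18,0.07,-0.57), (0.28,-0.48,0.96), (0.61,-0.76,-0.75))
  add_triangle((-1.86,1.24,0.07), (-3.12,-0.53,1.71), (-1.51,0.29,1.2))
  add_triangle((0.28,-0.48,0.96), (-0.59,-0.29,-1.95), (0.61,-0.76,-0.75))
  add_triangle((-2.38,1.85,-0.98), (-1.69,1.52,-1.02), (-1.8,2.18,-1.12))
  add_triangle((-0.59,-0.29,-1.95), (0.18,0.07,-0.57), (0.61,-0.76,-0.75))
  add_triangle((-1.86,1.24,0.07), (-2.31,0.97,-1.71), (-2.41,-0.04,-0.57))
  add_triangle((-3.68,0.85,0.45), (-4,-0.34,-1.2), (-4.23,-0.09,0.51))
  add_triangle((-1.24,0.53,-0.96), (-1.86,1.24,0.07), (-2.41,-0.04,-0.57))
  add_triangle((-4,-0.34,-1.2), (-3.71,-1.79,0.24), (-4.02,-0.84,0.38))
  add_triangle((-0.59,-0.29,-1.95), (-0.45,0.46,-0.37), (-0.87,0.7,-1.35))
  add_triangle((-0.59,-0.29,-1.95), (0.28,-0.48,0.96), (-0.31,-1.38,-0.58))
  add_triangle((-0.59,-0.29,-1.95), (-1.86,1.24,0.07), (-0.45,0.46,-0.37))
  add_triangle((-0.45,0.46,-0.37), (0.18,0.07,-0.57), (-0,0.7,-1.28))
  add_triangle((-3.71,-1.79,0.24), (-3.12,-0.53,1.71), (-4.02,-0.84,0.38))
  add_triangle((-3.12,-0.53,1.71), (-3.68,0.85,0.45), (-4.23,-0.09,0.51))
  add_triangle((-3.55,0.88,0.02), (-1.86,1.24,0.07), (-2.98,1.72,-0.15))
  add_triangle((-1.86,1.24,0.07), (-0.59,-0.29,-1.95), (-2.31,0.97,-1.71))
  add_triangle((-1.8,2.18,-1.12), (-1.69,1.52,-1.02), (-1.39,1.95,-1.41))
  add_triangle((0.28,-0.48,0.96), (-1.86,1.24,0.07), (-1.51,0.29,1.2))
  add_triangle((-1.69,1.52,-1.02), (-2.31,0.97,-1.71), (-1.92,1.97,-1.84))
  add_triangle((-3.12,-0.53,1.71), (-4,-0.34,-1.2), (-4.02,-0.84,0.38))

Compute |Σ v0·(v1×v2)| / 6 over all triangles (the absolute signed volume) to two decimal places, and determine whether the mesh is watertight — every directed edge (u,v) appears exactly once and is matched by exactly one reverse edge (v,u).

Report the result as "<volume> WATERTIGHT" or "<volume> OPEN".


21.39 WATERTIGHT

Per-triangle v0·(v1×v2)/6:
  t1: +0.5055
  t2: +0.2533
  t3: +0.0140
  t4: -0.0952
  t5: +0.6558
  t6: +0.2469
  t7: +1.3718
  t8: +0.5395
  t9: +0.4027
  t10: +0.0825
  t11: +0.0035
  t12: +1.0238
  t13: +0.4874
  t14: +0.3887
  t15: +0.0420
  t16: -0.2224
  t17: +0.8307
  t18: +0.4186
  t19: +0.7895
  t20: +0.2120
  t21: +0.0127
  t22: +2.2893
  t23: +0.0130
  t24: -0.1366
  t25: +0.1097
  t26: +0.0113
  t27: +0.2400
  t28: +0.9616
  t29: +0.0515
  t30: +1.5412
  t31: -0.5165
  t32: +0.0734
  t33: +0.4238
  t34: +0.9884
  t35: +0.1811
  t36: +1.4619
  t37: -0.1626
  t38: +0.0344
  t39: +0.5711
  t40: +0.1716
  t41: -0.0694
  t42: +0.1164
  t43: +0.8005
  t44: +1.0998
  t45: -0.4531
  t46: +1.1097
  t47: +0.0217
  t48: +0.0228
  t49: +0.1798
  t50: -0.0133
  t51: +0.9531
  t52: +0.8750
  t53: +0.1114
  t54: -0.0322
  t55: -0.0836
  t56: +0.1117
  t57: -0.2341
  t58: +0.5990
Σ = +21.3860 → |volume| = 21.39

Directed edges: 174 total, each appears once with its reverse present → watertight.


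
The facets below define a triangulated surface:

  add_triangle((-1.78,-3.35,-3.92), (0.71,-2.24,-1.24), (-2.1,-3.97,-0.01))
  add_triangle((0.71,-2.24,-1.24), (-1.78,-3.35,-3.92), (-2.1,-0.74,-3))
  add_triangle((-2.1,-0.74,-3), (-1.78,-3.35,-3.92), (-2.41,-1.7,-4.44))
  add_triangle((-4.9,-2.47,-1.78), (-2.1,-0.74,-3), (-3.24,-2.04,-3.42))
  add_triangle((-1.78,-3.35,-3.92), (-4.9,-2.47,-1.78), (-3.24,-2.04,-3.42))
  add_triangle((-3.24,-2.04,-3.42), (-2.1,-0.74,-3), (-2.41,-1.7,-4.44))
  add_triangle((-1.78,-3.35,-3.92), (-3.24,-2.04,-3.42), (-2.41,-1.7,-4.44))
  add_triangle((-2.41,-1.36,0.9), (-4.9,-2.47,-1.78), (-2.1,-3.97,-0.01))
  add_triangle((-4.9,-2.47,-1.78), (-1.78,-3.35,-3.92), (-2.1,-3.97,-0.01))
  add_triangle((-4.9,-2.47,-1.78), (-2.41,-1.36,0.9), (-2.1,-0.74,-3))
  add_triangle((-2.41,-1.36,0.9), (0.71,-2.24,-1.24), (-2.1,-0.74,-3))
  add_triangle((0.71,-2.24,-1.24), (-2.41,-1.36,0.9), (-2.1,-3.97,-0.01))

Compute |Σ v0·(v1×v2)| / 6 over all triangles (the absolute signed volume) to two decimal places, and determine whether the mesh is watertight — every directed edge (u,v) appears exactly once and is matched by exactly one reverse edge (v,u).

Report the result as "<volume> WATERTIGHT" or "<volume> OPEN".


Per-triangle v0·(v1×v2)/6:
  t1: +4.9108
  t2: +0.9480
  t3: -0.5402
  t4: +1.3267
  t5: +3.4055
  t6: +0.6734
  t7: +2.0813
  t8: +4.1322
  t9: +9.2910
  t10: +0.1967
  t11: -4.1881
  t12: -0.2481
Σ = +21.9893 → |volume| = 21.99

Directed edges: 36 total, each appears once with its reverse present → watertight.

21.99 WATERTIGHT


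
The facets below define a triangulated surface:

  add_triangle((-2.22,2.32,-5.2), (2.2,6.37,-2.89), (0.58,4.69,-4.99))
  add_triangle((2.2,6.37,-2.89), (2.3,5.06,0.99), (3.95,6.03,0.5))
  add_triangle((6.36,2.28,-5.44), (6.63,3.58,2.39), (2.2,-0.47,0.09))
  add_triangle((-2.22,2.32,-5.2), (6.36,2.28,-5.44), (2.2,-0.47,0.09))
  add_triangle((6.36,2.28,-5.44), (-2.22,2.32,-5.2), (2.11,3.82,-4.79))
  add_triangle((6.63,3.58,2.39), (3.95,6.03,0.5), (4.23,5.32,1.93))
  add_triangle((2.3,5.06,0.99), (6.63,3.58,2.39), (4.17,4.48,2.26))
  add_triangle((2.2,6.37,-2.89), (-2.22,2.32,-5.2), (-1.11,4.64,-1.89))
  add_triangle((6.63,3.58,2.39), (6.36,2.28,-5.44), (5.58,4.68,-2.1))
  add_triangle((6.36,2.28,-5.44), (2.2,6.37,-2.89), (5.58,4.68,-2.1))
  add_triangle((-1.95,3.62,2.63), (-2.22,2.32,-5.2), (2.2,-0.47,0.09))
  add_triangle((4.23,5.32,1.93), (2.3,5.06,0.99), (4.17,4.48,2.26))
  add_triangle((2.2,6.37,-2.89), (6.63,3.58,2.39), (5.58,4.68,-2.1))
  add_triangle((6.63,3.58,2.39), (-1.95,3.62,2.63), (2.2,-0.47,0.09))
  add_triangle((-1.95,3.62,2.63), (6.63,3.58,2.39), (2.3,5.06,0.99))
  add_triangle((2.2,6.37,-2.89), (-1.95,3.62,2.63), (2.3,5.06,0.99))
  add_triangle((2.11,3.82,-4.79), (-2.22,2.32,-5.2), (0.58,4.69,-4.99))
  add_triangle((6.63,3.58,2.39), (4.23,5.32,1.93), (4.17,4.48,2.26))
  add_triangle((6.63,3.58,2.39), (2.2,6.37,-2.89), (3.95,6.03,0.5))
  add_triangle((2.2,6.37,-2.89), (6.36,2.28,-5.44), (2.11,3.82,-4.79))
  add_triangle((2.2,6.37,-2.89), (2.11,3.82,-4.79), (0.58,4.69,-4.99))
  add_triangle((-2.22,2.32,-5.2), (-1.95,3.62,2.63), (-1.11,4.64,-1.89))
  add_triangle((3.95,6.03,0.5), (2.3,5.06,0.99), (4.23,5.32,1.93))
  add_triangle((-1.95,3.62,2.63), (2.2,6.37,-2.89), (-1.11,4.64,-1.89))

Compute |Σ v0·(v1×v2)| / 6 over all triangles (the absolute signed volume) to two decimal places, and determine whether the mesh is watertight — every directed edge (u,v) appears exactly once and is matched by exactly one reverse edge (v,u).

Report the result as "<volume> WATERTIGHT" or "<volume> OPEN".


Per-triangle v0·(v1×v2)/6:
  t1: +4.6023
  t2: +4.6163
  t3: +13.2697
  t4: +2.9590
  t5: +13.1933
  t6: +4.8442
  t7: -2.7967
  t8: +12.6337
  t9: +19.4874
  t10: +18.6768
  t11: -7.8350
  t12: +0.5140
  t13: +16.7590
  t14: +2.4757
  t15: +13.2308
  t16: +13.6691
  t17: +4.9185
  t18: +1.5412
  t19: +10.5700
  t20: +14.3870
  t21: +5.7772
  t22: +8.8520
  t23: +1.9453
  t24: +11.5726
Σ = +189.8632 → |volume| = 189.86

Directed edges: 72 total, each appears once with its reverse present → watertight.

189.86 WATERTIGHT


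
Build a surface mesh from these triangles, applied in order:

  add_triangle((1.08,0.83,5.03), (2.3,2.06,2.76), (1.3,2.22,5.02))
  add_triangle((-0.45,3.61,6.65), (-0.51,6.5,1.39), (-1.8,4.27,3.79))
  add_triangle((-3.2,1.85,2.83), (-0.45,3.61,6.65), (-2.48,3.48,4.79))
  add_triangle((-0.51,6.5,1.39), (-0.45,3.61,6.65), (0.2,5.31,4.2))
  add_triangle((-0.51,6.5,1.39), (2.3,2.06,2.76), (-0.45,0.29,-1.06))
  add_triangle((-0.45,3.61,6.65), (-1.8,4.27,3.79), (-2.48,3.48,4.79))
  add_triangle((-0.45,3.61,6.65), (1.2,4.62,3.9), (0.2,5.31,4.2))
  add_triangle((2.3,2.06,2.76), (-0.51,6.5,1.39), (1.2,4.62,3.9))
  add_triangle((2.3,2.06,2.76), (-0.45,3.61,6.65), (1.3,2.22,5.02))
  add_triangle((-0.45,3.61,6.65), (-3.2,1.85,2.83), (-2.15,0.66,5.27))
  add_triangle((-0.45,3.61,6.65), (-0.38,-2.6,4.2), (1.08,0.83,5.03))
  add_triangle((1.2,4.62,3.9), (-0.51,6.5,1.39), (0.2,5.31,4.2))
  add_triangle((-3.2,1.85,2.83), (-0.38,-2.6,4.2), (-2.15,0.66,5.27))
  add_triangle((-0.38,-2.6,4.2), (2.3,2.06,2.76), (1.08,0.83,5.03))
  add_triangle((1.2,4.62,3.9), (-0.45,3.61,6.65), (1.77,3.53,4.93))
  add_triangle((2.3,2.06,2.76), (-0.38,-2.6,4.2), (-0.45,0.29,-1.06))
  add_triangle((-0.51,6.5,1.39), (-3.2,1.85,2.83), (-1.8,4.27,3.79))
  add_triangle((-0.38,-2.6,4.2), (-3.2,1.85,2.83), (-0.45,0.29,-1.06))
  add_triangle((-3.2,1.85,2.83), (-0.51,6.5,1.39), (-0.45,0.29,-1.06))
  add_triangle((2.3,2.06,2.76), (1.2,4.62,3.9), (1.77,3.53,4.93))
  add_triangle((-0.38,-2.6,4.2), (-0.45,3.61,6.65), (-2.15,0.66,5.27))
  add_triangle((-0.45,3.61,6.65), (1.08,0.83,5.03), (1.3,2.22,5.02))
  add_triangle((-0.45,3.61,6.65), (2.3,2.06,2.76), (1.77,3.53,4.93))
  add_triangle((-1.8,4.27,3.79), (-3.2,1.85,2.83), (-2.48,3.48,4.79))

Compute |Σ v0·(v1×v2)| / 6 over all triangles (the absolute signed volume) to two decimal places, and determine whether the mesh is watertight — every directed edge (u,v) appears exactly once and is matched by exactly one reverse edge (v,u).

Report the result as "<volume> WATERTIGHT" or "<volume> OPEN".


92.15 WATERTIGHT

Per-triangle v0·(v1×v2)/6:
  t1: +1.6931
  t2: +8.8090
  t3: +2.1837
  t4: +4.4802
  t5: +1.9186
  t6: +3.7818
  t7: +3.5730
  t8: +3.8395
  t9: +2.4131
  t10: +7.9621
  t11: +7.8841
  t12: +3.2420
  t13: +3.8644
  t14: +2.9893
  t15: +4.4503
  t16: -0.7865
  t17: +5.6573
  t18: +2.1310
  t19: +4.8400
  t20: +1.9795
  t21: +9.4662
  t22: +2.6588
  t23: +1.0433
  t24: +2.0736
Σ = +92.1474 → |volume| = 92.15

Directed edges: 72 total, each appears once with its reverse present → watertight.


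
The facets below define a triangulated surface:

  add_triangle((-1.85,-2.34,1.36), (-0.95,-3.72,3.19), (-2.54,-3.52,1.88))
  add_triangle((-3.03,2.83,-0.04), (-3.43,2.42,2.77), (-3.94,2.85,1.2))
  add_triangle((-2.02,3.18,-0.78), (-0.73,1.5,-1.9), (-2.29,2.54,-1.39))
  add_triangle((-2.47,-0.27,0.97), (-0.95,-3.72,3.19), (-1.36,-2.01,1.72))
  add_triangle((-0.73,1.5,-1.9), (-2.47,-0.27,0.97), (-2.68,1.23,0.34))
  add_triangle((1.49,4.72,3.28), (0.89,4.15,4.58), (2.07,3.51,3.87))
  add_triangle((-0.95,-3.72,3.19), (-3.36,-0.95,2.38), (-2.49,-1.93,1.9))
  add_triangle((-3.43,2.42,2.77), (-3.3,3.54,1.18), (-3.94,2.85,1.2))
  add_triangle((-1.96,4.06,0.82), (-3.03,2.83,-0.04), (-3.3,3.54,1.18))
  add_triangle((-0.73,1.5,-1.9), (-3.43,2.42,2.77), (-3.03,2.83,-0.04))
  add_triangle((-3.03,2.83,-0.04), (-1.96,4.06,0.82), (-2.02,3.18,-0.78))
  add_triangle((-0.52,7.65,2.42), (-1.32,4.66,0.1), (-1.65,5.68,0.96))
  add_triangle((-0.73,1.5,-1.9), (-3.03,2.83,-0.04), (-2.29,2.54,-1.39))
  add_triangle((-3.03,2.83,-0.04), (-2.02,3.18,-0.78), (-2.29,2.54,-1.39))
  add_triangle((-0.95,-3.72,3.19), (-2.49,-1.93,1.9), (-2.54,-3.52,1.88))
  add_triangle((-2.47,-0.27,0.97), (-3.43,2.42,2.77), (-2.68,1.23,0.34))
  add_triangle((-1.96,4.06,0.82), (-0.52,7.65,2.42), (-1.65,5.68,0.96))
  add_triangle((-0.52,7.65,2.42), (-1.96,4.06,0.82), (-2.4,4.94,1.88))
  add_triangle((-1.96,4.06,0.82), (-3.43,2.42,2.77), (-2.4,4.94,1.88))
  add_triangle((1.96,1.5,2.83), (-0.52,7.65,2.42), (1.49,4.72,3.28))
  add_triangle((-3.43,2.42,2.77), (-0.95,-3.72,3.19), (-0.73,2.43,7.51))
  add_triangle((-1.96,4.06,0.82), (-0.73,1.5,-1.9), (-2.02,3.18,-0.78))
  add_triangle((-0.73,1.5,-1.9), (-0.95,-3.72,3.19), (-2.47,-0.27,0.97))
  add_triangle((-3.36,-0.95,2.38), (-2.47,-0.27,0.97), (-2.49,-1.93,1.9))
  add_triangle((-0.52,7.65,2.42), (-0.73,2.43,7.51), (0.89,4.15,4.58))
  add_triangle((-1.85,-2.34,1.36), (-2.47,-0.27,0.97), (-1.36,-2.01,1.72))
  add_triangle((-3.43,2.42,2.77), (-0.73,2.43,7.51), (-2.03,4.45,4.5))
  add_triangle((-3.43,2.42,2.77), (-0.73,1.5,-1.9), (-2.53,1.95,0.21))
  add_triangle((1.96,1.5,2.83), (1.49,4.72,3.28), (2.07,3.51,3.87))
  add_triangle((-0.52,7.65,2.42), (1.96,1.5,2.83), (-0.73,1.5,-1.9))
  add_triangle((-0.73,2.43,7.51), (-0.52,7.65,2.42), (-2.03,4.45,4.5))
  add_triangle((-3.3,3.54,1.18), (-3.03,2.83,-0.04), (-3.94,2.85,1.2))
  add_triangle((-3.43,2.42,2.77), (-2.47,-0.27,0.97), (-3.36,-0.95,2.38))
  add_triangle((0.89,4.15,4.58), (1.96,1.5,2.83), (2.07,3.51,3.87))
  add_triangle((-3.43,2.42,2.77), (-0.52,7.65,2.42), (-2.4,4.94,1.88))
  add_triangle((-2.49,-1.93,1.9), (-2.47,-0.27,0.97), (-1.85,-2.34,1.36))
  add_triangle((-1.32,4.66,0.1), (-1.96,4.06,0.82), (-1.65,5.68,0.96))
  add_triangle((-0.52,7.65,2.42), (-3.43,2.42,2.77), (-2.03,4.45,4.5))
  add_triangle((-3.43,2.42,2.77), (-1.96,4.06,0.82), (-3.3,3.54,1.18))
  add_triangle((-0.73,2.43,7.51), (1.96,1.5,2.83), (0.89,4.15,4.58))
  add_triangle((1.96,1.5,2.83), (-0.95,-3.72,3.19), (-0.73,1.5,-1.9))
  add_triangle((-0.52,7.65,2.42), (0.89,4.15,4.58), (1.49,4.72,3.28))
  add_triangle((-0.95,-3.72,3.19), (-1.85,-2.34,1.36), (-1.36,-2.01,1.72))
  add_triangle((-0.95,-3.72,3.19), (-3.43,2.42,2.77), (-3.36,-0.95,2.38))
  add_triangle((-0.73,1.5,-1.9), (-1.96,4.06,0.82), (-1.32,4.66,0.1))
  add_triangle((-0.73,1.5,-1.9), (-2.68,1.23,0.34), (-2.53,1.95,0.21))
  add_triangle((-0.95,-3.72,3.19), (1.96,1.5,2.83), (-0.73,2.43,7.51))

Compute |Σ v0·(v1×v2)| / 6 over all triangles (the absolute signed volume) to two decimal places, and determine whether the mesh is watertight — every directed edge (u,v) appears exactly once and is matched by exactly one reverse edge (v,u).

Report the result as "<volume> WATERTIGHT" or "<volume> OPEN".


124.55 OPEN

Per-triangle v0·(v1×v2)/6:
  t1: -0.2261
  t2: -0.6845
  t3: +0.6399
  t4: -0.3931
  t5: +0.9076
  t6: +1.7563
  t7: +1.4648
  t8: +1.3133
  t9: +1.1820
  t10: -0.4152
  t11: +1.4006
  t12: +1.1440
  t13: -0.1789
  t14: +0.7355
  t15: +1.6590
  t16: +1.7119
  t17: +1.0485
  t18: +1.9033
  t19: +1.3268
  t20: -0.7407
  t21: +20.0210
  t22: +0.7171
  t23: +1.4232
  t24: +0.5025
  t25: +12.4272
  t26: -0.5583
  t27: +8.8073
  t28: +0.7974
  t29: +0.3204
  t30: +4.3564
  t31: +12.6214
  t32: +0.8023
  t33: +1.5615
  t34: +1.0743
  t35: +3.9545
  t36: +0.3792
  t37: +0.5038
  t38: +8.4598
  t39: +1.7443
  t40: +6.4876
  t41: -2.2406
  t42: +4.8730
  t43: -0.3366
  t44: +5.4361
  t45: +1.3891
  t46: +0.6444
  t47: +12.8266
Σ = +124.5500 → |volume| = 124.55

Directed edges: 141 total; 9 unmatched, e.g. (-2.54,-3.52,1.88)→(-1.85,-2.34,1.36) → open.


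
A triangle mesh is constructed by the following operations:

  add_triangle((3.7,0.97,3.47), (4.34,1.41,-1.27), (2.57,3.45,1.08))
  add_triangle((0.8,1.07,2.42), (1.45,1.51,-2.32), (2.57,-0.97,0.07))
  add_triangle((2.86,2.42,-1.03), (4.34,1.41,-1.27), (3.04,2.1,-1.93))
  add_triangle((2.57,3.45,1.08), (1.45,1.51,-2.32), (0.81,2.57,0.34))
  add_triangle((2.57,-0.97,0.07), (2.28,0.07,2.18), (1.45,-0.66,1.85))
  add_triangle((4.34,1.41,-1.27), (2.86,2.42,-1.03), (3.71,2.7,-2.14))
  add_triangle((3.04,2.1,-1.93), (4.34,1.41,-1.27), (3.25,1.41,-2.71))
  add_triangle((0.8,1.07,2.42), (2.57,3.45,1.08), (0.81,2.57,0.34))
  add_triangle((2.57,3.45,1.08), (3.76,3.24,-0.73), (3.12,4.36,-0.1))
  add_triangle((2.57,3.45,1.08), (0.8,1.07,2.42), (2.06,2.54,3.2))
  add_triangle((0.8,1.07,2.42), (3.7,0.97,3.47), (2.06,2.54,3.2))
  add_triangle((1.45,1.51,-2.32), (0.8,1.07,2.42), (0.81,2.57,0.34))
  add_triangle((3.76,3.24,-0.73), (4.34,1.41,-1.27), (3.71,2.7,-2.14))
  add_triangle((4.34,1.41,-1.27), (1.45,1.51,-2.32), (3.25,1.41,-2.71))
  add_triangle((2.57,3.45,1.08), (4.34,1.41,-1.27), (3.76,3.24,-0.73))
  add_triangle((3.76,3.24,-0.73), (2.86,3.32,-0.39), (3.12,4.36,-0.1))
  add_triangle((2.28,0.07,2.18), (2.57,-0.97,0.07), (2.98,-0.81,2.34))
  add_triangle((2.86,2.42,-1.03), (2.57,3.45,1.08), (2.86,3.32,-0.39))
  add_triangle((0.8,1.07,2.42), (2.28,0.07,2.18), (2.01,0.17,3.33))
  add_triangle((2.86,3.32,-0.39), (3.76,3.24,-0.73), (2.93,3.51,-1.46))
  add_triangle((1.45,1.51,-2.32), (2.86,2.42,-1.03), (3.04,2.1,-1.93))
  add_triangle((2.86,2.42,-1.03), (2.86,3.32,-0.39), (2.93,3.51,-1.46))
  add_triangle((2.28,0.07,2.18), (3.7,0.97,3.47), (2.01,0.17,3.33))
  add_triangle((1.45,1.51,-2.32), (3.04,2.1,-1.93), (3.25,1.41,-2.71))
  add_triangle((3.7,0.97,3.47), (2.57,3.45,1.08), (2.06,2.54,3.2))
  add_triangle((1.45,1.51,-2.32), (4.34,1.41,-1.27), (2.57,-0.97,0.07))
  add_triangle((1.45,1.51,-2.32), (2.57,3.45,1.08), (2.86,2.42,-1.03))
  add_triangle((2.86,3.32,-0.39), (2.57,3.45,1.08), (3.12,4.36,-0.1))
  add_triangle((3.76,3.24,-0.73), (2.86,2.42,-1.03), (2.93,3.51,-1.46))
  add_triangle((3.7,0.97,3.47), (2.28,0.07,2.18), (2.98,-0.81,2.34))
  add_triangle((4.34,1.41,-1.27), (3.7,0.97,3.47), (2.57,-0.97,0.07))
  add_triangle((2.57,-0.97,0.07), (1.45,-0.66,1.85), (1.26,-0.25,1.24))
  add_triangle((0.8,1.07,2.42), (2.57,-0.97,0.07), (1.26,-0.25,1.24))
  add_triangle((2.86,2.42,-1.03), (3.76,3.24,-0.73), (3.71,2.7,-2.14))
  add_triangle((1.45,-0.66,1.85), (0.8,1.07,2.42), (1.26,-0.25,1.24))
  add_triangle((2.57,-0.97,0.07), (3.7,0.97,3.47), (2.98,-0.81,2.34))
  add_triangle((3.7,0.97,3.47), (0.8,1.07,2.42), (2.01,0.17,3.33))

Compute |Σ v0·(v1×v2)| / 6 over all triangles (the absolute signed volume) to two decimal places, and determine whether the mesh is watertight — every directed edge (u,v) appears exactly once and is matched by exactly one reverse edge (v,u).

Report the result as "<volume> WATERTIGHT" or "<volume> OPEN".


30.48 OPEN

Per-triangle v0·(v1×v2)/6:
  t1: +8.9192
  t2: -3.4999
  t3: +0.9666
  t4: +1.8604
  t5: +0.8239
  t6: -0.9282
  t7: +1.1488
  t8: +1.3234
  t9: +1.2624
  t10: +0.1972
  t11: +1.3866
  t12: -1.4501
  t13: +1.9397
  t14: -0.8363
  t15: +1.9744
  t16: +0.0980
  t17: -0.6148
  t18: -0.4713
  t19: -0.4913
  t20: +0.5798
  t21: +0.5174
  t22: -0.4881
  t23: +0.4610
  t24: +0.7587
  t25: +3.8115
  t26: +1.8572
  t27: +1.3636
  t28: -0.4309
  t29: +0.3179
  t30: +0.1889
  t31: +5.8060
  t32: -0.2331
  t33: -0.4768
  t34: +0.1083
  t35: -0.2368
  t36: +1.8354
  t37: +1.1341
Σ = +30.4827 → |volume| = 30.48

Directed edges: 111 total; 3 unmatched, e.g. (2.28,0.07,2.18)→(1.45,-0.66,1.85) → open.


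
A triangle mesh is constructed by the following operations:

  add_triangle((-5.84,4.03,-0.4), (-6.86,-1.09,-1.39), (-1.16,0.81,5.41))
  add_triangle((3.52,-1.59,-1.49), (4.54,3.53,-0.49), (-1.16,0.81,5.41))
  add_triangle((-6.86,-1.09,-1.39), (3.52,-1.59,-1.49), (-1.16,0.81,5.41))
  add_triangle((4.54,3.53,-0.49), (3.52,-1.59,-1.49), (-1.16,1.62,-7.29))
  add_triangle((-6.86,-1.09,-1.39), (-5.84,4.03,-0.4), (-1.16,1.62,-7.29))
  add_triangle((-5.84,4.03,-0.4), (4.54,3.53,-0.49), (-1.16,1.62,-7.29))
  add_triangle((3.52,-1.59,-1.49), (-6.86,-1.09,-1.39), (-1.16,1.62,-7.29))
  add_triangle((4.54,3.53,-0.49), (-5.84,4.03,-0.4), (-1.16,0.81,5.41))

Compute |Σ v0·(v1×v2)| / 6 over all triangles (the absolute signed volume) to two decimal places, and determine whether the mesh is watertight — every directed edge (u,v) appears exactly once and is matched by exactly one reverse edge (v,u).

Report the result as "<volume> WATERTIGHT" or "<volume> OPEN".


Per-triangle v0·(v1×v2)/6:
  t1: +31.1088
  t2: +15.8646
  t3: +11.3672
  t4: +26.3960
  t5: +41.6074
  t6: +46.1232
  t7: +21.8817
  t8: +35.6078
Σ = +229.9568 → |volume| = 229.96

Directed edges: 24 total, each appears once with its reverse present → watertight.

229.96 WATERTIGHT


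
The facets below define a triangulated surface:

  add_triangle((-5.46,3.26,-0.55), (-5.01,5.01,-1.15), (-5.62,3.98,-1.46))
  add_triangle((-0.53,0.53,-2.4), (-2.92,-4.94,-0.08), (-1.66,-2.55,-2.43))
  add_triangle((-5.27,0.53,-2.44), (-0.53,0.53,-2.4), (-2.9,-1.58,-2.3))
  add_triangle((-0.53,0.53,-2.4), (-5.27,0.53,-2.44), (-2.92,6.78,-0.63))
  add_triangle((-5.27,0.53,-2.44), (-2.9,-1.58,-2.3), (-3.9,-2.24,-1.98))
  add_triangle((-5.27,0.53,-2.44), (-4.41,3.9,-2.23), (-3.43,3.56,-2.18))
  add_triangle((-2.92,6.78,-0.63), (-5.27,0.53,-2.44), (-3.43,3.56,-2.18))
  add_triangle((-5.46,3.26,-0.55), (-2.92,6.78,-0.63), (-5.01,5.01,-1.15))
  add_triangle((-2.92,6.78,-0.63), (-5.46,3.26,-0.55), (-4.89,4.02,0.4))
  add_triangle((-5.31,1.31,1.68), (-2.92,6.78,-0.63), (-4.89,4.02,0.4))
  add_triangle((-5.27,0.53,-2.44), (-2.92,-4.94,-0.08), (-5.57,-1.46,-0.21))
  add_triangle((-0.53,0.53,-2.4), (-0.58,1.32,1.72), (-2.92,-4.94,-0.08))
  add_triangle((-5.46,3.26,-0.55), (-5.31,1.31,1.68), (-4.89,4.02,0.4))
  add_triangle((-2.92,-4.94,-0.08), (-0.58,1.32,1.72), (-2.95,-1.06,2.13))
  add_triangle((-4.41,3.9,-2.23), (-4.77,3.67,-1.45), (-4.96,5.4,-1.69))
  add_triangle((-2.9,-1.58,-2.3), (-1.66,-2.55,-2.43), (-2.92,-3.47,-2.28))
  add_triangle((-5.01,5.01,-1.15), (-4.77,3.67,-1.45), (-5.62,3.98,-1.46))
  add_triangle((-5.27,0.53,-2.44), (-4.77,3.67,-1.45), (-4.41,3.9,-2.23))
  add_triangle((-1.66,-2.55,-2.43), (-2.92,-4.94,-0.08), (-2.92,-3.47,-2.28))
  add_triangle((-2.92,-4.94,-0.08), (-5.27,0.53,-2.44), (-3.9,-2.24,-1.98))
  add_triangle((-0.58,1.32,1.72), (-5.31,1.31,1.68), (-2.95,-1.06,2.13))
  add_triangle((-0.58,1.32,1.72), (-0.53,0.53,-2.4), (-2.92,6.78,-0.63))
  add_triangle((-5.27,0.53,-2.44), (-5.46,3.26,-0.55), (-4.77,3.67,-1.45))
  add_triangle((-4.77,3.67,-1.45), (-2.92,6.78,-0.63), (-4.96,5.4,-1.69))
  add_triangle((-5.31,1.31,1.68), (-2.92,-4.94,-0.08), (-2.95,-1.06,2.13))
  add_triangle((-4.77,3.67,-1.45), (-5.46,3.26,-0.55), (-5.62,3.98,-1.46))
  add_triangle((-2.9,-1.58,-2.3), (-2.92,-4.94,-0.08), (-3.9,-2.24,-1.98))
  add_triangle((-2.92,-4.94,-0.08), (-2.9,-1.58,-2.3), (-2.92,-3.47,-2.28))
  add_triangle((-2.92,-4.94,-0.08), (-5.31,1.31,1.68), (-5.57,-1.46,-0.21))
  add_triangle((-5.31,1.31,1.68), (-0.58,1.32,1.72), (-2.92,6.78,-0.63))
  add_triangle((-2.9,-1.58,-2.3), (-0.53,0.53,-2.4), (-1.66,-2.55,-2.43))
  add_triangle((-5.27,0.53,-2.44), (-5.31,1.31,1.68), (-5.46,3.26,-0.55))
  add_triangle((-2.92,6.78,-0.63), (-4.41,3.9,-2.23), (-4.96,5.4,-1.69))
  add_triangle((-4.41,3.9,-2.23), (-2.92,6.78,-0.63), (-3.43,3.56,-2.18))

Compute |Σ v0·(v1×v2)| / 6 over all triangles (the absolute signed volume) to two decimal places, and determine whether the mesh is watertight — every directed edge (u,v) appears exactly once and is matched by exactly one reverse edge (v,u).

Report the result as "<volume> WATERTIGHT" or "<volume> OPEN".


Per-triangle v0·(v1×v2)/6:
  t1: +1.2753
  t2: -1.3556
  t3: +3.9429
  t4: +12.5775
  t5: +1.9267
  t6: +1.2656
  t7: -5.4110
  t8: +2.3407
  t9: +4.4272
  t10: +2.2826
  t11: +8.6327
  t12: -3.8768
  t13: +3.7289
  t14: +0.8447
  t15: +1.0465
  t16: +1.0398
  t17: +0.3301
  t18: +2.8301
  t19: +1.4293
  t20: +3.7420
  t21: +3.6774
  t22: -0.6588
  t23: +3.7365
  t24: +0.9812
  t25: +7.5829
  t26: -0.1177
  t27: +1.6774
  t28: +1.9726
  t29: +7.3621
  t30: +9.8583
  t31: +2.0152
  t32: +8.5060
  t33: +1.8935
  t34: +1.7024
Σ = +93.2080 → |volume| = 93.21

Directed edges: 102 total; 6 unmatched, e.g. (-2.92,6.78,-0.63)→(-5.01,5.01,-1.15) → open.

93.21 OPEN
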